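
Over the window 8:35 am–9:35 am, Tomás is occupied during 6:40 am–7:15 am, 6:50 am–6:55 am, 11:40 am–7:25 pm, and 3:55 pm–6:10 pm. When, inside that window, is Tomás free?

After merging, the occupied span is 6:40 am–7:15 am, 11:40 am–7:25 pm.
Gaps within 8:35 am–9:35 am: 8:35 am–9:35 am.

8:35 am–9:35 am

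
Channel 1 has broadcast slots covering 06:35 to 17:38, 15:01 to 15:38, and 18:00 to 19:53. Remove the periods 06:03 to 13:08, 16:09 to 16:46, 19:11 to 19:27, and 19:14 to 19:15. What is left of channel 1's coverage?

13:08–16:09, 16:46–17:38, 18:00–19:11, 19:27–19:53

First set merges to 06:35–17:38, 18:00–19:53.
Second set merges to 06:03–13:08, 16:09–16:46, 19:11–19:27.
06:35–17:38 minus B → 13:08–16:09, 16:46–17:38.
18:00–19:53 minus B → 18:00–19:11, 19:27–19:53.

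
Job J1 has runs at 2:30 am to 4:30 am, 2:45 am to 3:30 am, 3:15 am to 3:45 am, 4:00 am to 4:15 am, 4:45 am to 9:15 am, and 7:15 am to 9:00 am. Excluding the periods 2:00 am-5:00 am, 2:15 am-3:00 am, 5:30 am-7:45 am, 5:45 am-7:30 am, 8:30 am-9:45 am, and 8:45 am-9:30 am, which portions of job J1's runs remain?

First set merges to 2:30 am-4:30 am, 4:45 am-9:15 am.
Second set merges to 2:00 am-5:00 am, 5:30 am-7:45 am, 8:30 am-9:45 am.
2:30 am-4:30 am: fully covered by B → removed.
4:45 am-9:15 am minus B → 5:00 am-5:30 am, 7:45 am-8:30 am.

5:00 am-5:30 am, 7:45 am-8:30 am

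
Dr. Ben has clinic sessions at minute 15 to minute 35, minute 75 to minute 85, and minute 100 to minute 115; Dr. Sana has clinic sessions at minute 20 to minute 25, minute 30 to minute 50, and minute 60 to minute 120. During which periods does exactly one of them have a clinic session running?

A \ B = minute 15 to minute 20, minute 25 to minute 30.
B \ A = minute 35 to minute 50, minute 60 to minute 75, minute 85 to minute 100, minute 115 to minute 120.
Union of the two gives the symmetric difference.

minute 15 to minute 20, minute 25 to minute 30, minute 35 to minute 50, minute 60 to minute 75, minute 85 to minute 100, minute 115 to minute 120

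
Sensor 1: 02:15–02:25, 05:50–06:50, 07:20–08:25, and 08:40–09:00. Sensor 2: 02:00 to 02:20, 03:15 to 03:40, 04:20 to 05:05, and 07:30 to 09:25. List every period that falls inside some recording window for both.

02:15-02:25 overlaps B on 02:15-02:20.
05:50-06:50 falls entirely outside B.
07:20-08:25 overlaps B on 07:30-08:25.
08:40-09:00 overlaps B on 08:40-09:00.

02:15-02:20, 07:30-08:25, 08:40-09:00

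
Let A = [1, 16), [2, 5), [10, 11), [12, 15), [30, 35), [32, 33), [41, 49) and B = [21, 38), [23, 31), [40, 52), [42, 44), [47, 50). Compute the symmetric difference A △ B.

[1, 16) ∪ [21, 30) ∪ [35, 38) ∪ [40, 41) ∪ [49, 52)

A, merged: [1, 16), [30, 35), [41, 49).
B, merged: [21, 38), [40, 52).
A \ B = [1, 16).
B \ A = [21, 30), [35, 38), [40, 41), [49, 52).
Union of the two gives the symmetric difference.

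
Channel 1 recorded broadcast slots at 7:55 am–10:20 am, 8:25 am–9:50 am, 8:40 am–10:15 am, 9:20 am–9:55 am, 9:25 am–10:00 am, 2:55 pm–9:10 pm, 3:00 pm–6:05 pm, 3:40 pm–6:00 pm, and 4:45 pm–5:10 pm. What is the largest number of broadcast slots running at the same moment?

At 9:25 am, 5 of the intervals are simultaneously active.
No point has more.

5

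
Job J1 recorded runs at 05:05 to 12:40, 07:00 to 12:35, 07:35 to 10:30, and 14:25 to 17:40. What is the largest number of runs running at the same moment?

3

Sweep endpoints in order; track running count of active intervals.
Peak of 3 reached at 07:35.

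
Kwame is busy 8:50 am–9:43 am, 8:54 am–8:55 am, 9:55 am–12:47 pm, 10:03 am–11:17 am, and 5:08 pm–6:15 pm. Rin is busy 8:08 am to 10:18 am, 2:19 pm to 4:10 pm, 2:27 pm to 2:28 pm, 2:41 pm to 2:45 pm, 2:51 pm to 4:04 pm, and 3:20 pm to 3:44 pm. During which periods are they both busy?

8:50 am–9:43 am, 9:55 am–10:18 am

Merge the first list: 8:50 am–9:43 am, 9:55 am–12:47 pm, 5:08 pm–6:15 pm.
Merge the second list: 8:08 am–10:18 am, 2:19 pm–4:10 pm.
8:50 am–9:43 am overlaps B on 8:50 am–9:43 am.
9:55 am–12:47 pm overlaps B on 9:55 am–10:18 am.
5:08 pm–6:15 pm falls entirely outside B.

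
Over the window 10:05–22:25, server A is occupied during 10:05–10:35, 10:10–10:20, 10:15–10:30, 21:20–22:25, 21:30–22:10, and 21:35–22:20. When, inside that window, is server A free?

Covered (merged): 10:05-10:35, 21:20-22:25.
Uncovered inside 10:05-22:25: 10:35-21:20.

10:35-21:20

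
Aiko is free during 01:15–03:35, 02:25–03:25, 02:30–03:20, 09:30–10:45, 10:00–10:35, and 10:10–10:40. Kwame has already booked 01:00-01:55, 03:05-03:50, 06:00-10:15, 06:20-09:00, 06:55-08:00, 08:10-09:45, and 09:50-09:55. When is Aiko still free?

A, merged: 01:15–03:35, 09:30–10:45.
B, merged: 01:00–01:55, 03:05–03:50, 06:00–10:15.
01:15–03:35 with B removed leaves 01:55–03:05.
09:30–10:45 with B removed leaves 10:15–10:45.

01:55–03:05, 10:15–10:45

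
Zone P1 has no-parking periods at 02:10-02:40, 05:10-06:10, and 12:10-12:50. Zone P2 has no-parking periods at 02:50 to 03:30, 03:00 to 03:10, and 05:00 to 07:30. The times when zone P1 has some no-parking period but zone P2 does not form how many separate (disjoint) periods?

2

Second set merges to 02:50–03:30, 05:00–07:30.
A \ B = 02:10–02:40, 12:10–12:50.
That is 2 disjoint pieces.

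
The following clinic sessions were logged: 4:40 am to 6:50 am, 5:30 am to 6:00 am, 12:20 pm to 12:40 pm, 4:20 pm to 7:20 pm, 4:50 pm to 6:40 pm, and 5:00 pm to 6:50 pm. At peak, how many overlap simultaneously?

At 5:00 pm, 3 of the intervals are simultaneously active.
No point has more.

3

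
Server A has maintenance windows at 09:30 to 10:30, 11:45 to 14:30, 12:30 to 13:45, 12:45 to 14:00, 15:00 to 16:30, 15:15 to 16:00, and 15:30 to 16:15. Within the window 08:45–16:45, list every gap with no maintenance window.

After merging, the occupied span is 09:30–10:30, 11:45–14:30, 15:00–16:30.
Gaps within 08:45–16:45: 08:45–09:30, 10:30–11:45, 14:30–15:00, 16:30–16:45.

08:45–09:30, 10:30–11:45, 14:30–15:00, 16:30–16:45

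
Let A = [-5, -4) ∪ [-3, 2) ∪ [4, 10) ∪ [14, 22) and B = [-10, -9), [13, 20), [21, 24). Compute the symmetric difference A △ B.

A but not B: [-5, -4), [-3, 2), [4, 10), [20, 21).
B but not A: [-10, -9), [13, 14), [22, 24).
Combining gives A △ B.

[-10, -9) ∪ [-5, -4) ∪ [-3, 2) ∪ [4, 10) ∪ [13, 14) ∪ [20, 21) ∪ [22, 24)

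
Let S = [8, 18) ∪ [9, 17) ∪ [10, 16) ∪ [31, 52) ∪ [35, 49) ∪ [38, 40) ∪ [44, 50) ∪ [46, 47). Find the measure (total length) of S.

Merged: [8, 18), [31, 52).
Lengths: 10 + 21 = 31.

31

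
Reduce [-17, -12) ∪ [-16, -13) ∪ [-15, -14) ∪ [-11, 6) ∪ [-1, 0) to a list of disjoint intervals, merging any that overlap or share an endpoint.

[-16, -13) overlaps/touches [-17, -12) → extend to [-17, -12).
[-15, -14) overlaps/touches [-17, -12) → extend to [-17, -12).
[-11, 6) is disjoint → start new block.
[-1, 0) overlaps/touches [-11, 6) → extend to [-11, 6).

[-17, -12) ∪ [-11, 6)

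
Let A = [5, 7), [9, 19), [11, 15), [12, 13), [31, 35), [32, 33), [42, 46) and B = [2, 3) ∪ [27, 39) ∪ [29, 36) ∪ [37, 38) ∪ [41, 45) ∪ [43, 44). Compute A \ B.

[5, 7) ∪ [9, 19) ∪ [45, 46)

Merge the first list: [5, 7), [9, 19), [31, 35), [42, 46).
Merge the second list: [2, 3), [27, 39), [41, 45).
[5, 7): nothing removed.
[9, 19): nothing removed.
[31, 35): entirely removed.
[42, 46) \ B = [45, 46).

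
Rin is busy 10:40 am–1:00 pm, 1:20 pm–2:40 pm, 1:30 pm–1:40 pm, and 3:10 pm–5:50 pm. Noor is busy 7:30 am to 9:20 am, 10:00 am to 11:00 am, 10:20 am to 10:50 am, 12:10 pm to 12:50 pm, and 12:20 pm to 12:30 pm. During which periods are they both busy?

10:40 am-11:00 am, 12:10 pm-12:50 pm

Merge the first list: 10:40 am-1:00 pm, 1:20 pm-2:40 pm, 3:10 pm-5:50 pm.
Merge the second list: 7:30 am-9:20 am, 10:00 am-11:00 am, 12:10 pm-12:50 pm.
10:40 am-1:00 pm ∩ B → 10:40 am-11:00 am, 12:10 pm-12:50 pm.
1:20 pm-2:40 pm meets no B interval.
3:10 pm-5:50 pm meets no B interval.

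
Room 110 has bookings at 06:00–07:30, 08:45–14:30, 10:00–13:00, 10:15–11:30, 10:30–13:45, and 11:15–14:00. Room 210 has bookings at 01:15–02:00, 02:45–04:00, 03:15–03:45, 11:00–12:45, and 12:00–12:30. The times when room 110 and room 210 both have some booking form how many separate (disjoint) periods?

Merge the first list: 06:00–07:30, 08:45–14:30.
Merge the second list: 01:15–02:00, 02:45–04:00, 11:00–12:45.
A ∩ B = 11:00–12:45.
That is 1 disjoint piece.

1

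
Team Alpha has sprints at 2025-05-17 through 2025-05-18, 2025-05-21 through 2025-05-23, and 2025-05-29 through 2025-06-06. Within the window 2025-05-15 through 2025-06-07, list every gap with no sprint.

2025-05-15 through 2025-05-16, 2025-05-19 through 2025-05-20, 2025-05-24 through 2025-05-28, 2025-06-07 through 2025-06-07

The merged coverage is 2025-05-17 through 2025-05-18, 2025-05-21 through 2025-05-23, 2025-05-29 through 2025-06-06.
Complement within 2025-05-15 through 2025-06-07: 2025-05-15 through 2025-05-16, 2025-05-19 through 2025-05-20, 2025-05-24 through 2025-05-28, 2025-06-07 through 2025-06-07.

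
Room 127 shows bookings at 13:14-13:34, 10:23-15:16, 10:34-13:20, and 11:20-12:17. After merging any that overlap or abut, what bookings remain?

10:23–15:16

Sort by start: 10:23–15:16, 10:34–13:20, 11:20–12:17, 13:14–13:34.
10:34–13:20 overlaps/touches 10:23–15:16 → extend to 10:23–15:16.
11:20–12:17 overlaps/touches 10:23–15:16 → extend to 10:23–15:16.
13:14–13:34 overlaps/touches 10:23–15:16 → extend to 10:23–15:16.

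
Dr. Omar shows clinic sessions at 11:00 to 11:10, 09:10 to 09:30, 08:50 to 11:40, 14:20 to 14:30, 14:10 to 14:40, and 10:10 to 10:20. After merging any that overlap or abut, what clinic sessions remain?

Sort by start: 08:50-11:40, 09:10-09:30, 10:10-10:20, 11:00-11:10, 14:10-14:40, 14:20-14:30.
09:10-09:30 overlaps/touches 08:50-11:40 → extend to 08:50-11:40.
10:10-10:20 overlaps/touches 08:50-11:40 → extend to 08:50-11:40.
11:00-11:10 overlaps/touches 08:50-11:40 → extend to 08:50-11:40.
14:10-14:40 is disjoint → start new block.
14:20-14:30 overlaps/touches 14:10-14:40 → extend to 14:10-14:40.

08:50-11:40, 14:10-14:40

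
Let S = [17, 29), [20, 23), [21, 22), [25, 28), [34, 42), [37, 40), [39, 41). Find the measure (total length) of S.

Merged: [17, 29), [34, 42).
Lengths: 12 + 8 = 20.

20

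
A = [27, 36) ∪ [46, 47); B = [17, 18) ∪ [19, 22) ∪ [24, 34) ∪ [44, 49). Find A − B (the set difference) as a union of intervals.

[27, 36) minus B → [34, 36).
[46, 47): fully covered by B → removed.

[34, 36)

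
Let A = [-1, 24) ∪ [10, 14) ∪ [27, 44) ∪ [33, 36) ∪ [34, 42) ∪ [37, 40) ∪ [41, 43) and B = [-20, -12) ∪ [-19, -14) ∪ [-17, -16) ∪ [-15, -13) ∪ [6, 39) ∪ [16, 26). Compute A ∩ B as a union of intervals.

[6, 24) ∪ [27, 39)

First set merges to [-1, 24), [27, 44).
Second set merges to [-20, -12), [6, 39).
[-1, 24) ∩ B → [6, 24).
[27, 44) ∩ B → [27, 39).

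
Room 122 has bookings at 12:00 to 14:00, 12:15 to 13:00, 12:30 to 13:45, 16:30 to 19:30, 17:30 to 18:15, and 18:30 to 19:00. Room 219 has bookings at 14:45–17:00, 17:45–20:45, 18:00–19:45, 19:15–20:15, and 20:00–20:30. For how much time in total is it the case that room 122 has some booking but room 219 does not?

A, merged: 12:00-14:00, 16:30-19:30.
B, merged: 14:45-17:00, 17:45-20:45.
A \ B = 12:00-14:00, 17:00-17:45.
Total: 2 h + 45 min = 2 h 45 min.

2 h 45 min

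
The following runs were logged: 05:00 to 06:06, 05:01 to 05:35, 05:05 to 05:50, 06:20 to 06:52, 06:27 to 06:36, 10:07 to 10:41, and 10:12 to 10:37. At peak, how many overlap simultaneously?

Sweep endpoints in order; track running count of active intervals.
Peak of 3 reached at 05:05.

3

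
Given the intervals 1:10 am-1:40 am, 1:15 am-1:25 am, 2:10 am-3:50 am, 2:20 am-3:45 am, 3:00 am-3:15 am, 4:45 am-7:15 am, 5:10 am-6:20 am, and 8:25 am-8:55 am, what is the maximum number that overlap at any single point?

3

Sweep endpoints in order; track running count of active intervals.
Peak of 3 reached at 3:00 am.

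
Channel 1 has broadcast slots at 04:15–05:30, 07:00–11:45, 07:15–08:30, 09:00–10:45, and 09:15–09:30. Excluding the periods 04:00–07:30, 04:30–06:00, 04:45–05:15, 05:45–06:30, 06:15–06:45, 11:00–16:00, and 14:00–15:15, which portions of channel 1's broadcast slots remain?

07:30–11:00

A, merged: 04:15–05:30, 07:00–11:45.
B, merged: 04:00–07:30, 11:00–16:00.
04:15–05:30: fully covered by B → removed.
07:00–11:45 minus B → 07:30–11:00.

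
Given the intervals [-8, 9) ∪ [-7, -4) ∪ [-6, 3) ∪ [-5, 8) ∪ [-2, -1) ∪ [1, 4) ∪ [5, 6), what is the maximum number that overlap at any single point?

At -5, 4 of the intervals are simultaneously active.
No point has more.

4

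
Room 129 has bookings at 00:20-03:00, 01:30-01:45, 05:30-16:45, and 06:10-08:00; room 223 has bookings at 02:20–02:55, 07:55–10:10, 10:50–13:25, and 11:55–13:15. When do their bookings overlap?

A, merged: 00:20-03:00, 05:30-16:45.
B, merged: 02:20-02:55, 07:55-10:10, 10:50-13:25.
00:20-03:00 overlaps B on 02:20-02:55.
05:30-16:45 overlaps B on 07:55-10:10, 10:50-13:25.

02:20-02:55, 07:55-10:10, 10:50-13:25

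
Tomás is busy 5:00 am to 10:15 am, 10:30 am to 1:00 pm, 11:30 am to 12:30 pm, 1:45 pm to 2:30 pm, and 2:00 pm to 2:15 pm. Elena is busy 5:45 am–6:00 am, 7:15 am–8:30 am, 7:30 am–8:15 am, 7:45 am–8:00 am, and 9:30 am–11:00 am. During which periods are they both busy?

5:45 am–6:00 am, 7:15 am–8:30 am, 9:30 am–10:15 am, 10:30 am–11:00 am

A, merged: 5:00 am–10:15 am, 10:30 am–1:00 pm, 1:45 pm–2:30 pm.
B, merged: 5:45 am–6:00 am, 7:15 am–8:30 am, 9:30 am–11:00 am.
5:00 am–10:15 am ∩ B → 5:45 am–6:00 am, 7:15 am–8:30 am, 9:30 am–10:15 am.
10:30 am–1:00 pm ∩ B → 10:30 am–11:00 am.
1:45 pm–2:30 pm meets no B interval.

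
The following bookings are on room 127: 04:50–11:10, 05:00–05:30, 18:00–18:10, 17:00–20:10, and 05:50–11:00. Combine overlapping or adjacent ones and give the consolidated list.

04:50–11:10, 17:00–20:10

Sort by start: 04:50–11:10, 05:00–05:30, 05:50–11:00, 17:00–20:10, 18:00–18:10.
05:00–05:30 overlaps/touches 04:50–11:10 → extend to 04:50–11:10.
05:50–11:00 overlaps/touches 04:50–11:10 → extend to 04:50–11:10.
17:00–20:10 is disjoint → start new block.
18:00–18:10 overlaps/touches 17:00–20:10 → extend to 17:00–20:10.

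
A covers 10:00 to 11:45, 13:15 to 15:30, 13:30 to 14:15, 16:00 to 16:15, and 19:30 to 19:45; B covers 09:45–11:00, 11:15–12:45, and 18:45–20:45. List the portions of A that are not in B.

Merge the first list: 10:00–11:45, 13:15–15:30, 16:00–16:15, 19:30–19:45.
10:00–11:45 with B removed leaves 11:00–11:15.
13:15–15:30 is untouched.
16:00–16:15 is untouched.
19:30–19:45 lies entirely inside B → drops out.

11:00–11:15, 13:15–15:30, 16:00–16:15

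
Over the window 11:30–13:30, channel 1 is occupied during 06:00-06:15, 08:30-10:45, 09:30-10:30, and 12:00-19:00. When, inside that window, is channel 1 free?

The merged coverage is 06:00-06:15, 08:30-10:45, 12:00-19:00.
Uncovered inside 11:30-13:30: 11:30-12:00.

11:30-12:00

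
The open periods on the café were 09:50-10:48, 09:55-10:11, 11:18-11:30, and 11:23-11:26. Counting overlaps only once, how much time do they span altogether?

1 h 10 min

Merged: 09:50–10:48, 11:18–11:30.
Lengths: 58 min + 12 min = 1 h 10 min.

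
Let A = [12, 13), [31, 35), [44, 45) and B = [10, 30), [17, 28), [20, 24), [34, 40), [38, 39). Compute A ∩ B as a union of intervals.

B, merged: [10, 30), [34, 40).
[12, 13) meets the second set on [12, 13).
[31, 35) meets the second set on [34, 35).
[44, 45): no overlap with the second set.

[12, 13) ∪ [34, 35)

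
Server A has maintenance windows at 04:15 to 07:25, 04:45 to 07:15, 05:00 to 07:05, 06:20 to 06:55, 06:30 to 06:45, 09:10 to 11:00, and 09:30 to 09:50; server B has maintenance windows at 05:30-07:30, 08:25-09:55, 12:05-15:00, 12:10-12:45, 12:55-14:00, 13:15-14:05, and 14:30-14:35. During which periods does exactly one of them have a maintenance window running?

A, merged: 04:15–07:25, 09:10–11:00.
B, merged: 05:30–07:30, 08:25–09:55, 12:05–15:00.
A \ B = 04:15–05:30, 09:55–11:00.
B \ A = 07:25–07:30, 08:25–09:10, 12:05–15:00.
Union of the two gives the symmetric difference.

04:15–05:30, 07:25–07:30, 08:25–09:10, 09:55–11:00, 12:05–15:00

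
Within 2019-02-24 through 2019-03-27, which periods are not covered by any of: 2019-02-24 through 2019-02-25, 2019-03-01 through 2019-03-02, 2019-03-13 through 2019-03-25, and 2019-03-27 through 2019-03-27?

Covered (merged): 2019-02-24 through 2019-02-25, 2019-03-01 through 2019-03-02, 2019-03-13 through 2019-03-25, 2019-03-27 through 2019-03-27.
Gaps within 2019-02-24 through 2019-03-27: 2019-02-26 through 2019-02-28, 2019-03-03 through 2019-03-12, 2019-03-26 through 2019-03-26.

2019-02-26 through 2019-02-28, 2019-03-03 through 2019-03-12, 2019-03-26 through 2019-03-26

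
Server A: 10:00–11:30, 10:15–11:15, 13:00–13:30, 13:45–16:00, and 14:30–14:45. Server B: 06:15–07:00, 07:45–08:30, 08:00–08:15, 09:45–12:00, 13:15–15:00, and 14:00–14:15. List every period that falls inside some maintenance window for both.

10:00–11:30, 13:15–13:30, 13:45–15:00

A, merged: 10:00–11:30, 13:00–13:30, 13:45–16:00.
B, merged: 06:15–07:00, 07:45–08:30, 09:45–12:00, 13:15–15:00.
10:00–11:30 meets the second set on 10:00–11:30.
13:00–13:30 meets the second set on 13:15–13:30.
13:45–16:00 meets the second set on 13:45–15:00.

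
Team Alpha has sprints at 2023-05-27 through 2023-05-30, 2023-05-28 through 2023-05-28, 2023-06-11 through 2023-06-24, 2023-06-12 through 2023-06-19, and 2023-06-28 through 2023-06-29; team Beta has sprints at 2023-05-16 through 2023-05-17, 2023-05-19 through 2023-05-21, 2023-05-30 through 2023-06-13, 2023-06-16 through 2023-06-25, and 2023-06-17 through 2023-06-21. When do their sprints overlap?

First set merges to 2023-05-27 through 2023-05-30, 2023-06-11 through 2023-06-24, 2023-06-28 through 2023-06-29.
Second set merges to 2023-05-16 through 2023-05-17, 2023-05-19 through 2023-05-21, 2023-05-30 through 2023-06-13, 2023-06-16 through 2023-06-25.
2023-05-27 through 2023-05-30 ∩ B → 2023-05-30 through 2023-05-30.
2023-06-11 through 2023-06-24 ∩ B → 2023-06-11 through 2023-06-13, 2023-06-16 through 2023-06-24.
2023-06-28 through 2023-06-29 meets no B interval.

2023-05-30 through 2023-05-30, 2023-06-11 through 2023-06-13, 2023-06-16 through 2023-06-24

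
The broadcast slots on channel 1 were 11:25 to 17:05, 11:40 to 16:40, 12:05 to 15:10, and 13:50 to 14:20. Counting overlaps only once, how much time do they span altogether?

Merged: 11:25–17:05.
Length: 5 h 40 min.

5 h 40 min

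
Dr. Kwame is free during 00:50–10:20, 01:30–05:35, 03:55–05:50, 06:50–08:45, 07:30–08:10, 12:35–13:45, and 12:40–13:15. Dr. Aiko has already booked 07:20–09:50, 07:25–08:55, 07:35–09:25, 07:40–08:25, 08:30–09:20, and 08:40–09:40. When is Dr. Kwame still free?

First set merges to 00:50-10:20, 12:35-13:45.
Second set merges to 07:20-09:50.
00:50-10:20 \ B = 00:50-07:20, 09:50-10:20.
12:35-13:45: nothing removed.

00:50-07:20, 09:50-10:20, 12:35-13:45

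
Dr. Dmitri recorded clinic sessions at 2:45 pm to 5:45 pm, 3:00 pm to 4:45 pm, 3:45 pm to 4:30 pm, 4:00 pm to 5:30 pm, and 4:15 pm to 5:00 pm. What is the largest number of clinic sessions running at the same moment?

5

Walk the sorted start/end points keeping a running depth.
The depth first hits 5 at 4:15 pm.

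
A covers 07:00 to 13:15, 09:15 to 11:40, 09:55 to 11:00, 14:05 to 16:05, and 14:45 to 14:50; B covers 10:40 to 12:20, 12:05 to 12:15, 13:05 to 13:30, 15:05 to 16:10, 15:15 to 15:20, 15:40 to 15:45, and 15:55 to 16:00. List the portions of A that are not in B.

First set merges to 07:00-13:15, 14:05-16:05.
Second set merges to 10:40-12:20, 13:05-13:30, 15:05-16:10.
07:00-13:15 minus B → 07:00-10:40, 12:20-13:05.
14:05-16:05 minus B → 14:05-15:05.

07:00-10:40, 12:20-13:05, 14:05-15:05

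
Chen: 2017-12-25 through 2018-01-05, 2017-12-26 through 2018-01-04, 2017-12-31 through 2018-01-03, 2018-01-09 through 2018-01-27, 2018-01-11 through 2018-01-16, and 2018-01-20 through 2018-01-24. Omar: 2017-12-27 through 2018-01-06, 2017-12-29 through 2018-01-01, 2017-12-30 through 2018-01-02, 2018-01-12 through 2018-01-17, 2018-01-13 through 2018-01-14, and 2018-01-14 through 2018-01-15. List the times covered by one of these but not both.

2017-12-25 through 2017-12-26, 2018-01-06 through 2018-01-06, 2018-01-09 through 2018-01-11, 2018-01-18 through 2018-01-27

Merge the first list: 2017-12-25 through 2018-01-05, 2018-01-09 through 2018-01-27.
Merge the second list: 2017-12-27 through 2018-01-06, 2018-01-12 through 2018-01-17.
Only in the first: 2017-12-25 through 2017-12-26, 2018-01-09 through 2018-01-11, 2018-01-18 through 2018-01-27.
Only in the second: 2018-01-06 through 2018-01-06.
Together these are the periods covered by exactly one.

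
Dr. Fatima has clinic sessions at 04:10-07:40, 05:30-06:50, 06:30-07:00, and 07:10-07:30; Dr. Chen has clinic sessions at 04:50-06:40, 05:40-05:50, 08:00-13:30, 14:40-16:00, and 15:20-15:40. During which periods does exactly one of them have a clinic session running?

04:10-04:50, 06:40-07:40, 08:00-13:30, 14:40-16:00

A, merged: 04:10-07:40.
B, merged: 04:50-06:40, 08:00-13:30, 14:40-16:00.
A but not B: 04:10-04:50, 06:40-07:40.
B but not A: 08:00-13:30, 14:40-16:00.
Combining gives A △ B.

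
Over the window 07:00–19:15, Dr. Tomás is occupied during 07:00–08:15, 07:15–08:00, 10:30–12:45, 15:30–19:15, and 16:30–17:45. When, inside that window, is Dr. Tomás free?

08:15-10:30, 12:45-15:30

After merging, the occupied span is 07:00-08:15, 10:30-12:45, 15:30-19:15.
Gaps within 07:00-19:15: 08:15-10:30, 12:45-15:30.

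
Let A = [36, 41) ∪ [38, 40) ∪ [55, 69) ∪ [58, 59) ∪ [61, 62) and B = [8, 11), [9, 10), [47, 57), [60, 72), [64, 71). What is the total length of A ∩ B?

11

A, merged: [36, 41), [55, 69).
B, merged: [8, 11), [47, 57), [60, 72).
A ∩ B = [55, 57), [60, 69).
Total: 2 + 9 = 11.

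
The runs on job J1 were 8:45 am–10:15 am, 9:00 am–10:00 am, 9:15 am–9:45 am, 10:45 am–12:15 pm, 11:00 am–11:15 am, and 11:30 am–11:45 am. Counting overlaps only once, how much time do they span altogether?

3 h

Merged: 8:45 am-10:15 am, 10:45 am-12:15 pm.
Lengths: 1 h 30 min + 1 h 30 min = 3 h.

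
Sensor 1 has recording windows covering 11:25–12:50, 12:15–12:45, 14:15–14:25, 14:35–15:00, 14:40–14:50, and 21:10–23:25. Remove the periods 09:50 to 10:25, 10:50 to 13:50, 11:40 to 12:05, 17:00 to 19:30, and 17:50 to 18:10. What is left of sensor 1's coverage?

14:15–14:25, 14:35–15:00, 21:10–23:25

A, merged: 11:25–12:50, 14:15–14:25, 14:35–15:00, 21:10–23:25.
B, merged: 09:50–10:25, 10:50–13:50, 17:00–19:30.
11:25–12:50: entirely removed.
14:15–14:25: nothing removed.
14:35–15:00: nothing removed.
21:10–23:25: nothing removed.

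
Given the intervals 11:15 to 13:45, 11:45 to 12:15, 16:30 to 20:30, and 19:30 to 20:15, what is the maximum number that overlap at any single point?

2

Sweep endpoints in order; track running count of active intervals.
Peak of 2 reached at 11:45.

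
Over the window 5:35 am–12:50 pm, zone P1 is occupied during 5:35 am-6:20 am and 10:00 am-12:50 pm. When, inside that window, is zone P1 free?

6:20 am–10:00 am

After merging, the occupied span is 5:35 am–6:20 am, 10:00 am–12:50 pm.
Uncovered inside 5:35 am–12:50 pm: 6:20 am–10:00 am.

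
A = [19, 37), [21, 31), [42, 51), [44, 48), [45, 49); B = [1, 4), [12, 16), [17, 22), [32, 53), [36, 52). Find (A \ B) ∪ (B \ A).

First set merges to [19, 37), [42, 51).
Second set merges to [1, 4), [12, 16), [17, 22), [32, 53).
Only in the first: [22, 32).
Only in the second: [1, 4), [12, 16), [17, 19), [37, 42), [51, 53).
Together these are the periods covered by exactly one.

[1, 4) ∪ [12, 16) ∪ [17, 19) ∪ [22, 32) ∪ [37, 42) ∪ [51, 53)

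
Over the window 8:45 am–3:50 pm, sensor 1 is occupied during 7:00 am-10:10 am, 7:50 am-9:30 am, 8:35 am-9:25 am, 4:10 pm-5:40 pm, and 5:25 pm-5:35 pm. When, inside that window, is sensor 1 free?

After merging, the occupied span is 7:00 am-10:10 am, 4:10 pm-5:40 pm.
Uncovered inside 8:45 am-3:50 pm: 10:10 am-3:50 pm.

10:10 am-3:50 pm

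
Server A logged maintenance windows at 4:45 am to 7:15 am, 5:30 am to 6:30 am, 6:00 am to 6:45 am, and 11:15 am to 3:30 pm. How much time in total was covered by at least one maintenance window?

6 h 45 min

Merged: 4:45 am–7:15 am, 11:15 am–3:30 pm.
Lengths: 2 h 30 min + 4 h 15 min = 6 h 45 min.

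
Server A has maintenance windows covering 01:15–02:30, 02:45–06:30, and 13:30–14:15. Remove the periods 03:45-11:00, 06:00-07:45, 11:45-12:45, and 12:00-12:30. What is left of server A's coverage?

Second set merges to 03:45–11:00, 11:45–12:45.
01:15–02:30: no B overlap → unchanged.
02:45–06:30 minus B → 02:45–03:45.
13:30–14:15: no B overlap → unchanged.

01:15–02:30, 02:45–03:45, 13:30–14:15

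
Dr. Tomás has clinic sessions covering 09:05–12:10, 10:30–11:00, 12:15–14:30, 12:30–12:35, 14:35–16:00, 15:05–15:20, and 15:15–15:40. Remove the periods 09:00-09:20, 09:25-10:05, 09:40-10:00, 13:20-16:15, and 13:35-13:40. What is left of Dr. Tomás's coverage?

09:20–09:25, 10:05–12:10, 12:15–13:20

Merge the first list: 09:05–12:10, 12:15–14:30, 14:35–16:00.
Merge the second list: 09:00–09:20, 09:25–10:05, 13:20–16:15.
09:05–12:10 with B removed leaves 09:20–09:25, 10:05–12:10.
12:15–14:30 with B removed leaves 12:15–13:20.
14:35–16:00 lies entirely inside B → drops out.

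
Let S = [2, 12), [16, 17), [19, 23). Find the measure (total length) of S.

Merged: [2, 12), [16, 17), [19, 23).
Lengths: 10 + 1 + 4 = 15.

15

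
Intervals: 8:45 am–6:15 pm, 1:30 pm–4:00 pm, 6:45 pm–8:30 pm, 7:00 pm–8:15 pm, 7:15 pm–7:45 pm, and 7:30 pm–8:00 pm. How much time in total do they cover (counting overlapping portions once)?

Merged: 8:45 am–6:15 pm, 6:45 pm–8:30 pm.
Lengths: 9 h 30 min + 1 h 45 min = 11 h 15 min.

11 h 15 min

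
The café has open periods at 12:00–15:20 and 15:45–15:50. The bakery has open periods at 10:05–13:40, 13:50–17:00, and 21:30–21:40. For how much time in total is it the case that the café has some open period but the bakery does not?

10 min

A \ B = 13:40–13:50.
Total: 10 min.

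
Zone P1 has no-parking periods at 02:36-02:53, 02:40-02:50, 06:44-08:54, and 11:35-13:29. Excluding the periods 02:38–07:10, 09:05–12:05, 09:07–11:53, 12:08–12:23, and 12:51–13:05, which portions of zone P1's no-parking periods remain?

02:36-02:38, 07:10-08:54, 12:05-12:08, 12:23-12:51, 13:05-13:29

Merge the first list: 02:36-02:53, 06:44-08:54, 11:35-13:29.
Merge the second list: 02:38-07:10, 09:05-12:05, 12:08-12:23, 12:51-13:05.
02:36-02:53 with B removed leaves 02:36-02:38.
06:44-08:54 with B removed leaves 07:10-08:54.
11:35-13:29 with B removed leaves 12:05-12:08, 12:23-12:51, 13:05-13:29.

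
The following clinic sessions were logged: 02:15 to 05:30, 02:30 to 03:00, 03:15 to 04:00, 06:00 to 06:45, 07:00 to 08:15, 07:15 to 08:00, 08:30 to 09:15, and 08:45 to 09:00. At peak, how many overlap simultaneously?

2

At 02:30, 2 of the intervals are simultaneously active.
No point has more.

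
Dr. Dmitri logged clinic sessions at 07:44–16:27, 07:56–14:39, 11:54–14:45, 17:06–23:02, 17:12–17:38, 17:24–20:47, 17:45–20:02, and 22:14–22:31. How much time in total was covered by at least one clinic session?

14 h 39 min

Merged: 07:44–16:27, 17:06–23:02.
Lengths: 8 h 43 min + 5 h 56 min = 14 h 39 min.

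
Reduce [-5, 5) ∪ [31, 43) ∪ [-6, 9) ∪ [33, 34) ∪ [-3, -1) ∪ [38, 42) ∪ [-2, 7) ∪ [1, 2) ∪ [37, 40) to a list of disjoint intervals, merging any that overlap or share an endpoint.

Sort by start: [-6, 9), [-5, 5), [-3, -1), [-2, 7), [1, 2), [31, 43), [33, 34), [37, 40), [38, 42).
[-5, 5) overlaps/touches [-6, 9) → extend to [-6, 9).
[-3, -1) overlaps/touches [-6, 9) → extend to [-6, 9).
[-2, 7) overlaps/touches [-6, 9) → extend to [-6, 9).
[1, 2) overlaps/touches [-6, 9) → extend to [-6, 9).
[31, 43) is disjoint → start new block.
[33, 34) overlaps/touches [31, 43) → extend to [31, 43).
[37, 40) overlaps/touches [31, 43) → extend to [31, 43).
[38, 42) overlaps/touches [31, 43) → extend to [31, 43).

[-6, 9) ∪ [31, 43)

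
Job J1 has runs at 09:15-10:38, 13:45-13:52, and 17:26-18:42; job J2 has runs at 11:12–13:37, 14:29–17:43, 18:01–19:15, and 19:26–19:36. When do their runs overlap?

17:26–17:43, 18:01–18:42

09:15–10:38 falls entirely outside B.
13:45–13:52 falls entirely outside B.
17:26–18:42 overlaps B on 17:26–17:43, 18:01–18:42.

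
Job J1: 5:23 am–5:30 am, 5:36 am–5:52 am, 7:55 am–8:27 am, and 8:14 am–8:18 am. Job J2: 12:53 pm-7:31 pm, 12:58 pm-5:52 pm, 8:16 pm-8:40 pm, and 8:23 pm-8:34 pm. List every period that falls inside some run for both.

First set merges to 5:23 am–5:30 am, 5:36 am–5:52 am, 7:55 am–8:27 am.
Second set merges to 12:53 pm–7:31 pm, 8:16 pm–8:40 pm.
5:23 am–5:30 am meets no B interval.
5:36 am–5:52 am meets no B interval.
7:55 am–8:27 am meets no B interval.
No overlap.

none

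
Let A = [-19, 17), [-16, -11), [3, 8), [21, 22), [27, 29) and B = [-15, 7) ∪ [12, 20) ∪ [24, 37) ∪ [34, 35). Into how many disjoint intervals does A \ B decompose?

3

A, merged: [-19, 17), [21, 22), [27, 29).
B, merged: [-15, 7), [12, 20), [24, 37).
A \ B = [-19, -15), [7, 12), [21, 22).
That is 3 disjoint pieces.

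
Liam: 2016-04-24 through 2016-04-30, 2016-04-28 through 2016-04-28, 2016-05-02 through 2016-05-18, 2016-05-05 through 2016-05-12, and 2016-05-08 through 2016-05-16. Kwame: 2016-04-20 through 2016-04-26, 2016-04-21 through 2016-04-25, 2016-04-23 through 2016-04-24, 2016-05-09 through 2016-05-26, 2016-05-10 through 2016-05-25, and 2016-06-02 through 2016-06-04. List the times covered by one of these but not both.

First set merges to 2016-04-24 through 2016-04-30, 2016-05-02 through 2016-05-18.
Second set merges to 2016-04-20 through 2016-04-26, 2016-05-09 through 2016-05-26, 2016-06-02 through 2016-06-04.
A \ B = 2016-04-27 through 2016-04-30, 2016-05-02 through 2016-05-08.
B \ A = 2016-04-20 through 2016-04-23, 2016-05-19 through 2016-05-26, 2016-06-02 through 2016-06-04.
Union of the two gives the symmetric difference.

2016-04-20 through 2016-04-23, 2016-04-27 through 2016-04-30, 2016-05-02 through 2016-05-08, 2016-05-19 through 2016-05-26, 2016-06-02 through 2016-06-04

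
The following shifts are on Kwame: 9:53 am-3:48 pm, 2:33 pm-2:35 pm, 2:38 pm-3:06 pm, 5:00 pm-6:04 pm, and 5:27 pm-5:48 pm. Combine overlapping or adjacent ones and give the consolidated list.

9:53 am–3:48 pm, 5:00 pm–6:04 pm

2:33 pm–2:35 pm overlaps/touches 9:53 am–3:48 pm → extend to 9:53 am–3:48 pm.
2:38 pm–3:06 pm overlaps/touches 9:53 am–3:48 pm → extend to 9:53 am–3:48 pm.
5:00 pm–6:04 pm is disjoint → start new block.
5:27 pm–5:48 pm overlaps/touches 5:00 pm–6:04 pm → extend to 5:00 pm–6:04 pm.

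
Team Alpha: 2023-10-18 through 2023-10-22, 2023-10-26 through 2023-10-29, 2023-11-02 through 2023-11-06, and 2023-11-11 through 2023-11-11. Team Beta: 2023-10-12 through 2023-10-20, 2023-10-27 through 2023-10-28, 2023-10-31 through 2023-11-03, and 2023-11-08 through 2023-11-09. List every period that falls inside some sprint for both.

2023-10-18 through 2023-10-22 meets the second set on 2023-10-18 through 2023-10-20.
2023-10-26 through 2023-10-29 meets the second set on 2023-10-27 through 2023-10-28.
2023-11-02 through 2023-11-06 meets the second set on 2023-11-02 through 2023-11-03.
2023-11-11 through 2023-11-11: no overlap with the second set.

2023-10-18 through 2023-10-20, 2023-10-27 through 2023-10-28, 2023-11-02 through 2023-11-03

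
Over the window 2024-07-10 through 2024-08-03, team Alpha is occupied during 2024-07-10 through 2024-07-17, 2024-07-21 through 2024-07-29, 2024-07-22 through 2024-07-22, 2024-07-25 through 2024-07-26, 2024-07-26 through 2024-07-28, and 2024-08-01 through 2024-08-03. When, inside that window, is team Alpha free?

After merging, the occupied span is 2024-07-10 through 2024-07-17, 2024-07-21 through 2024-07-29, 2024-08-01 through 2024-08-03.
Uncovered inside 2024-07-10 through 2024-08-03: 2024-07-18 through 2024-07-20, 2024-07-30 through 2024-07-31.

2024-07-18 through 2024-07-20, 2024-07-30 through 2024-07-31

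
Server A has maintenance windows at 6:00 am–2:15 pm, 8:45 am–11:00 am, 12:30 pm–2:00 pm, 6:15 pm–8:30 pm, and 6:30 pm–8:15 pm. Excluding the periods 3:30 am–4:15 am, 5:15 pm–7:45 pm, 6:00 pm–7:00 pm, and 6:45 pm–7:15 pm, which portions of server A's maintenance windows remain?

First set merges to 6:00 am-2:15 pm, 6:15 pm-8:30 pm.
Second set merges to 3:30 am-4:15 am, 5:15 pm-7:45 pm.
6:00 am-2:15 pm: nothing removed.
6:15 pm-8:30 pm \ B = 7:45 pm-8:30 pm.

6:00 am-2:15 pm, 7:45 pm-8:30 pm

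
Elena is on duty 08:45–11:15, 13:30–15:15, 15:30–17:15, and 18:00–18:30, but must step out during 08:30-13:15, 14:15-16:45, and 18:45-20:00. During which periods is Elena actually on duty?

13:30–14:15, 16:45–17:15, 18:00–18:30

08:45–11:15 lies entirely inside B → drops out.
13:30–15:15 with B removed leaves 13:30–14:15.
15:30–17:15 with B removed leaves 16:45–17:15.
18:00–18:30 is untouched.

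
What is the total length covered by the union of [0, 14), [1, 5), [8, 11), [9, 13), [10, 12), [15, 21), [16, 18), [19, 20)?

Merged: [0, 14), [15, 21).
Lengths: 14 + 6 = 20.

20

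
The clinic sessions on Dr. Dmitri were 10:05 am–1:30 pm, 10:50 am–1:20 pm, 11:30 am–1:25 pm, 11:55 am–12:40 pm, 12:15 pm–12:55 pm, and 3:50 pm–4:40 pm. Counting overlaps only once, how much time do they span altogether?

Merged: 10:05 am–1:30 pm, 3:50 pm–4:40 pm.
Lengths: 3 h 25 min + 50 min = 4 h 15 min.

4 h 15 min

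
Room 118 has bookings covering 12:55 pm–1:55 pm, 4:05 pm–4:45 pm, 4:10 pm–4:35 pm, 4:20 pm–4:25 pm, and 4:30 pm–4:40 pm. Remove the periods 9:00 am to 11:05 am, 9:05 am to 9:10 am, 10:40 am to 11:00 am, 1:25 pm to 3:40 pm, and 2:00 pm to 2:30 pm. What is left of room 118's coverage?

First set merges to 12:55 pm-1:55 pm, 4:05 pm-4:45 pm.
Second set merges to 9:00 am-11:05 am, 1:25 pm-3:40 pm.
12:55 pm-1:55 pm \ B = 12:55 pm-1:25 pm.
4:05 pm-4:45 pm: nothing removed.

12:55 pm-1:25 pm, 4:05 pm-4:45 pm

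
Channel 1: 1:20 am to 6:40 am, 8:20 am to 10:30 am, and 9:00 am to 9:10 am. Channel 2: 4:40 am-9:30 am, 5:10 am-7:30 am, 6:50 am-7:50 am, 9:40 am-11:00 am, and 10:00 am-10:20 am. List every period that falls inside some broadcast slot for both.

4:40 am–6:40 am, 8:20 am–9:30 am, 9:40 am–10:30 am

Merge the first list: 1:20 am–6:40 am, 8:20 am–10:30 am.
Merge the second list: 4:40 am–9:30 am, 9:40 am–11:00 am.
1:20 am–6:40 am ∩ B → 4:40 am–6:40 am.
8:20 am–10:30 am ∩ B → 8:20 am–9:30 am, 9:40 am–10:30 am.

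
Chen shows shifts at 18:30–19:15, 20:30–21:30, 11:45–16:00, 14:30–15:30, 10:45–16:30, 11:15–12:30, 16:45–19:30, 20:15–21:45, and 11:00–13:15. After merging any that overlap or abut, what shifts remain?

10:45-16:30, 16:45-19:30, 20:15-21:45

Sort by start: 10:45-16:30, 11:00-13:15, 11:15-12:30, 11:45-16:00, 14:30-15:30, 16:45-19:30, 18:30-19:15, 20:15-21:45, 20:30-21:30.
11:00-13:15 overlaps/touches 10:45-16:30 → extend to 10:45-16:30.
11:15-12:30 overlaps/touches 10:45-16:30 → extend to 10:45-16:30.
11:45-16:00 overlaps/touches 10:45-16:30 → extend to 10:45-16:30.
14:30-15:30 overlaps/touches 10:45-16:30 → extend to 10:45-16:30.
16:45-19:30 is disjoint → start new block.
18:30-19:15 overlaps/touches 16:45-19:30 → extend to 16:45-19:30.
20:15-21:45 is disjoint → start new block.
20:30-21:30 overlaps/touches 20:15-21:45 → extend to 20:15-21:45.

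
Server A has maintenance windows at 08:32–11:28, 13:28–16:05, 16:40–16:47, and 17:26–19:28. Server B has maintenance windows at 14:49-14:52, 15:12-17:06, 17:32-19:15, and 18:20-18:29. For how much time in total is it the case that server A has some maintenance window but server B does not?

4 h 56 min

Second set merges to 14:49-14:52, 15:12-17:06, 17:32-19:15.
A \ B = 08:32-11:28, 13:28-14:49, 14:52-15:12, 17:26-17:32, 19:15-19:28.
Total: 2 h 56 min + 1 h 21 min + 20 min + 6 min + 13 min = 4 h 56 min.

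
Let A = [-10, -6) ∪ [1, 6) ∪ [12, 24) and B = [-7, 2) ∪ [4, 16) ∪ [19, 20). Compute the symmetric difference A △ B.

Only in the first: [-10, -7), [2, 4), [16, 19), [20, 24).
Only in the second: [-6, 1), [6, 12).
Together these are the periods covered by exactly one.

[-10, -7) ∪ [-6, 1) ∪ [2, 4) ∪ [6, 12) ∪ [16, 19) ∪ [20, 24)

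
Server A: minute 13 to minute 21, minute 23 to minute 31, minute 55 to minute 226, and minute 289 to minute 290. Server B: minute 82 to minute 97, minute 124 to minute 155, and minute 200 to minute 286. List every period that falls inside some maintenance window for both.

minute 13 to minute 21: no overlap with the second set.
minute 23 to minute 31: no overlap with the second set.
minute 55 to minute 226 meets the second set on minute 82 to minute 97, minute 124 to minute 155, minute 200 to minute 226.
minute 289 to minute 290: no overlap with the second set.

minute 82 to minute 97, minute 124 to minute 155, minute 200 to minute 226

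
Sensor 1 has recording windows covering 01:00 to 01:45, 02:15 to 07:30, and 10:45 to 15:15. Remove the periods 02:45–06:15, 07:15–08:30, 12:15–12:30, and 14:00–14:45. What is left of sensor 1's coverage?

01:00-01:45: no B overlap → unchanged.
02:15-07:30 minus B → 02:15-02:45, 06:15-07:15.
10:45-15:15 minus B → 10:45-12:15, 12:30-14:00, 14:45-15:15.

01:00-01:45, 02:15-02:45, 06:15-07:15, 10:45-12:15, 12:30-14:00, 14:45-15:15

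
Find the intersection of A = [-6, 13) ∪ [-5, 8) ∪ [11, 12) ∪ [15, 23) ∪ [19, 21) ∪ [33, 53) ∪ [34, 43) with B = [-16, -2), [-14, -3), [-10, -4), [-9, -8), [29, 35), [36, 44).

[-6, -2) ∪ [33, 35) ∪ [36, 44)

A, merged: [-6, 13), [15, 23), [33, 53).
B, merged: [-16, -2), [29, 35), [36, 44).
[-6, 13) overlaps B on [-6, -2).
[15, 23) falls entirely outside B.
[33, 53) overlaps B on [33, 35), [36, 44).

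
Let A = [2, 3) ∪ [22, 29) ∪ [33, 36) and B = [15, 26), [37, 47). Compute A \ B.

[2, 3) ∪ [26, 29) ∪ [33, 36)

[2, 3): no B overlap → unchanged.
[22, 29) minus B → [26, 29).
[33, 36): no B overlap → unchanged.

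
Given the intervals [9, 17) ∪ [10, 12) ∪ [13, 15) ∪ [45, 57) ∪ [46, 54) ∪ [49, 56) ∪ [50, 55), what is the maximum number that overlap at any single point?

4

At 50, 4 of the intervals are simultaneously active.
No point has more.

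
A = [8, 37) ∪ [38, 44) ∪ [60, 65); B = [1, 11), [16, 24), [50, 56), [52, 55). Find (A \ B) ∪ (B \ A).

B, merged: [1, 11), [16, 24), [50, 56).
A \ B = [11, 16), [24, 37), [38, 44), [60, 65).
B \ A = [1, 8), [50, 56).
Union of the two gives the symmetric difference.

[1, 8) ∪ [11, 16) ∪ [24, 37) ∪ [38, 44) ∪ [50, 56) ∪ [60, 65)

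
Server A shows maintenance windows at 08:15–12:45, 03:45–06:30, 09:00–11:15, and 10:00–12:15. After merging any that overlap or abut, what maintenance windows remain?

Sort by start: 03:45–06:30, 08:15–12:45, 09:00–11:15, 10:00–12:15.
08:15–12:45 is disjoint → start new block.
09:00–11:15 overlaps/touches 08:15–12:45 → extend to 08:15–12:45.
10:00–12:15 overlaps/touches 08:15–12:45 → extend to 08:15–12:45.

03:45–06:30, 08:15–12:45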